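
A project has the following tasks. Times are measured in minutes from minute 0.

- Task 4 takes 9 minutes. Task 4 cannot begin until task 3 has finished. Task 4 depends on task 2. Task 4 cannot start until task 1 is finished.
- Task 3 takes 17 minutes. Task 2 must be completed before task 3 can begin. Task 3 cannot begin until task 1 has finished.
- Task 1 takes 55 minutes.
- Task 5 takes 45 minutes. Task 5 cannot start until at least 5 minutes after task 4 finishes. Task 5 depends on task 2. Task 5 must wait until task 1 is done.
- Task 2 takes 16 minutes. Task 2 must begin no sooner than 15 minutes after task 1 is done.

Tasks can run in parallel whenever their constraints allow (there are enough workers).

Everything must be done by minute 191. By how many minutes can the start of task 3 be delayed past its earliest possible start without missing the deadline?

29

Nothing blocks task 1, so it runs from minute 0 to minute 55.
Task 2 cannot begin until task 1 (finishes minute 55, plus 15-minute gap → minute 70). It runs from minute 70 to 70 + 16 = minute 86.
Task 3 has to wait for task 2 (finishes minute 86); task 1 (finishes minute 55). The latest of these is minute 86, so task 3 runs minute 86 to 86 + 17 = minute 103.

Working backward from the deadline:
Nothing follows task 5; the deadline of minute 191 is its only limit. It must start by 191 − 45 = minute 146.
Task 4 must finish before task 5 (must start by minute 146, minus 5-minute gap → minute 141). With a 9-minute duration, task 4 must start by 141 − 9 = minute 132.
Task 3 must finish before task 4 (must start by minute 132). With a 17-minute duration, task 3 must start by 132 − 17 = minute 115.
So task 3 can start as early as minute 86 and as late as minute 115, giving 115 − 86 = 29 minutes of slack.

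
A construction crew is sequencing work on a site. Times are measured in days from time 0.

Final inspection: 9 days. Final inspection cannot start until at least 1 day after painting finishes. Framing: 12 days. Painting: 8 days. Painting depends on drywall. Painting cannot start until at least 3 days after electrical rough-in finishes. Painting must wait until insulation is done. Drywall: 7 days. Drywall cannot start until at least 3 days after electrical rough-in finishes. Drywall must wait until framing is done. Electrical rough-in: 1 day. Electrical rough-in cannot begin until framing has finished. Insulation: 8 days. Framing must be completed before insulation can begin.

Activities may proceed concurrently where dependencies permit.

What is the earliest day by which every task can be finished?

Nothing blocks framing, so it runs from day 0 to day 12.
After framing (finishes day 12), insulation can start at day 12 and finishes at day 20.
Electrical rough-in cannot begin until framing (finishes day 12). It runs from day 12 to 12 + 1 = day 13.
Drywall cannot start until electrical rough-in (finishes day 13, plus 3-day gap → day 16); framing (finishes day 12). The controlling bound is day 16, so drywall finishes at 16 + 7 = day 23.
For painting: drywall (finishes day 23); electrical rough-in (finishes day 13, plus 3-day gap → day 16); insulation (finishes day 20). Taking the maximum gives a start of day 23, and it finishes at 23 + 8 = day 31.
Final inspection cannot begin until painting (finishes day 31, plus 1-day gap → day 32). It runs from day 32 to 32 + 9 = day 41.
All tasks are finished once the last one completes. Finish times: Framing at 12, Electrical rough-in at 13, Insulation at 20, Drywall at 23, Painting at 31, Final inspection at 41. The latest is day 41.

41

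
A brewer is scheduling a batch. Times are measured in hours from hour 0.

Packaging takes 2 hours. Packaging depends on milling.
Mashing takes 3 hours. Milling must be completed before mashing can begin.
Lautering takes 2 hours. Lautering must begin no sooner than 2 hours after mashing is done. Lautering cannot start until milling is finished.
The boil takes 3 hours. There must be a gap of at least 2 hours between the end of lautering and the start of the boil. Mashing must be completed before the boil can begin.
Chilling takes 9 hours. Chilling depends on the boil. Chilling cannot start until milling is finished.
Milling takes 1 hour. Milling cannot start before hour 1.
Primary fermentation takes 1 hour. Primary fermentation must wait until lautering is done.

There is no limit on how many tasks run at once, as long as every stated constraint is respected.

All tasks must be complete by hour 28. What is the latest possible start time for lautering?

To finish by hour 28, chilling (duration 9) must start no later than hour 19.
The boil must finish before chilling (must start by hour 19). With a 3-hour duration, the boil must start by 19 − 3 = hour 16.
Primary fermentation must finish by hour 28; it takes 1 hour, so it must start by 28 − 1 = hour 27.
Lautering feeds the boil (must start by hour 16, minus 2-hour gap → hour 14); primary fermentation (must start by hour 27). Taking the minimum, lautering must finish by hour 14 and start by 14 − 2 = hour 12.

12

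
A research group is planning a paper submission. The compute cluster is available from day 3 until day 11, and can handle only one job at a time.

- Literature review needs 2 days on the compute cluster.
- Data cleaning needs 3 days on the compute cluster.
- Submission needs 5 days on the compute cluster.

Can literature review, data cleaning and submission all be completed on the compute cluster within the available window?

The compute cluster window is 11 − 3 = 8 days.
Running back to back, the jobs need 2 + 3 + 5 = 10 days on the compute cluster.
Since 10 > 8, they cannot all fit.

No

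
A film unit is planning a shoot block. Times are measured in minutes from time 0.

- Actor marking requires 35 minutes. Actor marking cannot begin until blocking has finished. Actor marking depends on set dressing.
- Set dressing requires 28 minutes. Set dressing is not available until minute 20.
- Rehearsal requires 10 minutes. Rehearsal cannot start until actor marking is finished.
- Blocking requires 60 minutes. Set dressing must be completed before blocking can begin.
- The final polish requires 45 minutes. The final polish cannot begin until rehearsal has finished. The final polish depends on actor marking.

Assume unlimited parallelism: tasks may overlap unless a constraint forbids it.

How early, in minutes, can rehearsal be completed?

Set dressing cannot begin until its own release at minute 20. It runs from minute 20 to 20 + 28 = minute 48.
Blocking cannot begin until set dressing (finishes minute 48). It runs from minute 48 to 48 + 60 = minute 108.
Actor marking cannot start until blocking (finishes minute 108); set dressing (finishes minute 48). The controlling bound is minute 108, so actor marking finishes at 108 + 35 = minute 143.
Rehearsal cannot begin until actor marking (finishes minute 143). It runs from minute 143 to 143 + 10 = minute 153.

153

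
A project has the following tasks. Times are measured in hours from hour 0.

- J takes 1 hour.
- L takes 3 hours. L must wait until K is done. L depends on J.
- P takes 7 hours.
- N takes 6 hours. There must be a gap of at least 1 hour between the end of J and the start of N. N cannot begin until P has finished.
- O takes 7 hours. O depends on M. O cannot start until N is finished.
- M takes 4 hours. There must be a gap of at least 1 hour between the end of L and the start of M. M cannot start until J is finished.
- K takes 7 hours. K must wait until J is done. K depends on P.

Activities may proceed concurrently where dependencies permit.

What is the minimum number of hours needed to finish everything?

Nothing blocks P, so it runs from hour 0 to hour 7.
J has no prerequisites, so it starts at hour 0 and finishes at hour 1.
N needs all of J (finishes hour 1, plus 1-hour gap → hour 2); P (finishes hour 7). That puts its earliest start at hour 7; it finishes at 7 + 6 = hour 13.
K cannot start until J (finishes hour 1); P (finishes hour 7). The controlling bound is hour 7, so K finishes at 7 + 7 = hour 14.
L has to wait for K (finishes hour 14); J (finishes hour 1). The latest of these is hour 14, so L runs hour 14 to 14 + 3 = hour 17.
For M: L (finishes hour 17, plus 1-hour gap → hour 18); J (finishes hour 1). Taking the maximum gives a start of hour 18, and it finishes at 18 + 4 = hour 22.
O cannot start until M (finishes hour 22); N (finishes hour 13). The controlling bound is hour 22, so O finishes at 22 + 7 = hour 29.
All tasks are finished once the last one completes. Finish times: J at 1, K at 14, L at 17, M at 22, N at 13, O at 29, P at 7. The latest is hour 29.

29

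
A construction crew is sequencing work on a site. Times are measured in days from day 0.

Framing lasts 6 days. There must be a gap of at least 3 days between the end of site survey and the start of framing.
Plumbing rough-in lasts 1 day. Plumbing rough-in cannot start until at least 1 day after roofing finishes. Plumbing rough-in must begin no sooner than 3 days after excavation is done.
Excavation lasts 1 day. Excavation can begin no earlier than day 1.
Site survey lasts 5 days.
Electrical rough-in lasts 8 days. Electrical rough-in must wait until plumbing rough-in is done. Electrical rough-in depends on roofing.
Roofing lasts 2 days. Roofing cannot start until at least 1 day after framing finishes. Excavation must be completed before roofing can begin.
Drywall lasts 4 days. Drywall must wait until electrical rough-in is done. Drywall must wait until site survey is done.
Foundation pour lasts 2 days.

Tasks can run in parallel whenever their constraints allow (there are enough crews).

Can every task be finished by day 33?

Yes

Nothing blocks foundation pour, so it runs from day 0 to day 2.
After its own release at day 1, excavation can start at day 1 and finishes at day 2.
Site survey has no prerequisites, so it starts at day 0 and finishes at day 5.
Framing cannot begin until site survey (finishes day 5, plus 3-day gap → day 8). It runs from day 8 to 8 + 6 = day 14.
Roofing cannot start until framing (finishes day 14, plus 1-day gap → day 15); excavation (finishes day 2). The controlling bound is day 15, so roofing finishes at 15 + 2 = day 17.
For plumbing rough-in: roofing (finishes day 17, plus 1-day gap → day 18); excavation (finishes day 2, plus 3-day gap → day 5). Taking the maximum gives a start of day 18, and it finishes at 18 + 1 = day 19.
Electrical rough-in needs all of plumbing rough-in (finishes day 19); roofing (finishes day 17). That puts its earliest start at day 19; it finishes at 19 + 8 = day 27.
Drywall has to wait for electrical rough-in (finishes day 27); site survey (finishes day 5). The latest of these is day 27, so drywall runs day 27 to 27 + 4 = day 31.
Every task is finished by day 31, which is no later than the deadline of 33, so the schedule is feasible.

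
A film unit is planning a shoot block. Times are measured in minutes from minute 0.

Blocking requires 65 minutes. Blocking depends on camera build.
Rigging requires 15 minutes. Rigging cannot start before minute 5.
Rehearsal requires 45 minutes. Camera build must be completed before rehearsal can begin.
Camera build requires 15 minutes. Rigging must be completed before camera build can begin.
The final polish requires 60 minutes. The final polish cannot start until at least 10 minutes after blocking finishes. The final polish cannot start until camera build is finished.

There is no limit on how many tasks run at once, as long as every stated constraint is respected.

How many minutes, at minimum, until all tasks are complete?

170

Rigging waits on its own release at minute 5, so it starts at minute 5 and finishes at 5 + 15 = minute 20.
Camera build cannot begin until rigging (finishes minute 20). It runs from minute 20 to 20 + 15 = minute 35.
Rehearsal cannot begin until camera build (finishes minute 35). It runs from minute 35 to 35 + 45 = minute 80.
Blocking waits on camera build (finishes minute 35), so it starts at minute 35 and finishes at 35 + 65 = minute 100.
The final polish needs all of blocking (finishes minute 100, plus 10-minute gap → minute 110); camera build (finishes minute 35). That puts its earliest start at minute 110; it finishes at 110 + 60 = minute 170.
All tasks are finished once the last one completes. Finish times: Rigging at 20, Camera build at 35, Blocking at 100, Rehearsal at 80, The final polish at 170. The latest is minute 170.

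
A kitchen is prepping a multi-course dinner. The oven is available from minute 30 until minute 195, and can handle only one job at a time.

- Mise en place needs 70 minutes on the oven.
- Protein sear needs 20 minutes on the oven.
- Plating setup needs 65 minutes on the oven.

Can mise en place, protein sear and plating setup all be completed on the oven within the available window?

The oven window is 195 − 30 = 165 minutes.
Running back to back, the jobs need 70 + 20 + 65 = 155 minutes on the oven.
Since 155 ≤ 165, they fit within the window.

Yes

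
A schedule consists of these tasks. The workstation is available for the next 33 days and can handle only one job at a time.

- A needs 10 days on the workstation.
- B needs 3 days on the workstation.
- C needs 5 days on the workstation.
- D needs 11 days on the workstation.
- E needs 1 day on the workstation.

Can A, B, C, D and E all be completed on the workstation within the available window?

Running back to back, the jobs need 10 + 3 + 5 + 11 + 1 = 30 days on the workstation.
Since 30 ≤ 33, they fit within the window.

Yes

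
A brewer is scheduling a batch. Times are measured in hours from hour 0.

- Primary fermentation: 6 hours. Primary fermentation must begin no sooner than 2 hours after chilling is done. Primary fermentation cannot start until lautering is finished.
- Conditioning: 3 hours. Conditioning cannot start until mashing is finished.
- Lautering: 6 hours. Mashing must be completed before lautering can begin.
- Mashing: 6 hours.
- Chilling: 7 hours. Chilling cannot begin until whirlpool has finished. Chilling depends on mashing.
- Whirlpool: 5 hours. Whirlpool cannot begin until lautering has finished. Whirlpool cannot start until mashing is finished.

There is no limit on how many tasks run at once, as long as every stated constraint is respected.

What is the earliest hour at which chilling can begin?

17

Mashing can start immediately at hour 0; it finishes at hour 6.
Lautering cannot begin until mashing (finishes hour 6). It runs from hour 6 to 6 + 6 = hour 12.
For whirlpool: lautering (finishes hour 12); mashing (finishes hour 6). Taking the maximum gives a start of hour 12, and it finishes at 12 + 5 = hour 17.
Chilling waits on whirlpool (finishes hour 17); mashing (finishes hour 6). The latest of these is hour 17, which is the earliest chilling can start.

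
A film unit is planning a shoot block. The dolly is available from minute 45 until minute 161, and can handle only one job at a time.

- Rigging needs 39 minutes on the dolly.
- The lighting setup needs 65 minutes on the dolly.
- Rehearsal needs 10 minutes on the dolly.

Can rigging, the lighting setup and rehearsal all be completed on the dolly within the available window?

Yes

The dolly window is 161 − 45 = 116 minutes.
Running back to back, the jobs need 39 + 65 + 10 = 114 minutes on the dolly.
Since 114 ≤ 116, they fit within the window.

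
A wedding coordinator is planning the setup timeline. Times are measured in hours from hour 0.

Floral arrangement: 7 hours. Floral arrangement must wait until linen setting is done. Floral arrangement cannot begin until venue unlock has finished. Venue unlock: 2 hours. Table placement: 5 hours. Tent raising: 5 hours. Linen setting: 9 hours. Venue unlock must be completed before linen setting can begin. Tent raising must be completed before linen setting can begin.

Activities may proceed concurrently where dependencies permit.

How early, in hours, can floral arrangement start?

Nothing blocks tent raising, so it runs from hour 0 to hour 5.
Nothing blocks venue unlock, so it runs from hour 0 to hour 2.
Linen setting has to wait for venue unlock (finishes hour 2); tent raising (finishes hour 5). The latest of these is hour 5, so linen setting runs hour 5 to 5 + 9 = hour 14.
Floral arrangement waits on linen setting (finishes hour 14); venue unlock (finishes hour 2). The latest of these is hour 14, which is the earliest floral arrangement can start.

14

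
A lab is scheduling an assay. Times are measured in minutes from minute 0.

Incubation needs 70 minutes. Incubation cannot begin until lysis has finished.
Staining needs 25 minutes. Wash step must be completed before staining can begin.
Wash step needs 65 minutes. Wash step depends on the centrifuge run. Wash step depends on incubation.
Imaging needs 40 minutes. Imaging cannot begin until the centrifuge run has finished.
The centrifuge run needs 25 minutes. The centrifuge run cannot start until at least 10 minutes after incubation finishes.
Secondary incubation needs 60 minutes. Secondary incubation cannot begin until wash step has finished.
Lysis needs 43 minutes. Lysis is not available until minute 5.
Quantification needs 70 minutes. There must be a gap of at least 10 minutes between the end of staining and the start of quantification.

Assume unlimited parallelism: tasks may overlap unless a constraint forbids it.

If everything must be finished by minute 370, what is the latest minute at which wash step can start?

200

Quantification has no dependents, so it just needs to finish by minute 370. Starting by 370 − 70 = minute 300 achieves that.
Staining feeds into quantification (must start by minute 300, minus 10-minute gap → minute 290); so staining must finish by minute 290 and therefore start by minute 265.
Nothing follows secondary incubation; the deadline of minute 370 is its only limit. It must start by 370 − 60 = minute 310.
Wash step must finish in time for staining (must start by minute 265); secondary incubation (must start by minute 310). The tightest is minute 265, so wash step must start by 265 − 65 = minute 200.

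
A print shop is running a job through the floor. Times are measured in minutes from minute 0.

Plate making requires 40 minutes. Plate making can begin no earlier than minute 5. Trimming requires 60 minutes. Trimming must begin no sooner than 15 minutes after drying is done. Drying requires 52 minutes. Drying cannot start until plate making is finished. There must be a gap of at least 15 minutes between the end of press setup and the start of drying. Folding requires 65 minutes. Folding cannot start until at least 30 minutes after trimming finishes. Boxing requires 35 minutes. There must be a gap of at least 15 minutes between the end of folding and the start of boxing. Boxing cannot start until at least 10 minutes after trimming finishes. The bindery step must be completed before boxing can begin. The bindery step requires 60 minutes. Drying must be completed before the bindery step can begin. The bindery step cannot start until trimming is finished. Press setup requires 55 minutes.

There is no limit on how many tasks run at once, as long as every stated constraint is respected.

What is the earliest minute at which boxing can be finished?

342

Press setup has no prerequisites, so it starts at minute 0 and finishes at minute 55.
Plate making cannot begin until its own release at minute 5. It runs from minute 5 to 5 + 40 = minute 45.
Drying cannot start until plate making (finishes minute 45); press setup (finishes minute 55, plus 15-minute gap → minute 70). The controlling bound is minute 70, so drying finishes at 70 + 52 = minute 122.
Trimming cannot begin until drying (finishes minute 122, plus 15-minute gap → minute 137). It runs from minute 137 to 137 + 60 = minute 197.
The bindery step has to wait for drying (finishes minute 122); trimming (finishes minute 197). The latest of these is minute 197, so the bindery step runs minute 197 to 197 + 60 = minute 257.
After trimming (finishes minute 197, plus 30-minute gap → minute 227), folding can start at minute 227 and finishes at minute 292.
Boxing has to wait for folding (finishes minute 292, plus 15-minute gap → minute 307); trimming (finishes minute 197, plus 10-minute gap → minute 207); the bindery step (finishes minute 257). The latest of these is minute 307, so boxing runs minute 307 to 307 + 35 = minute 342.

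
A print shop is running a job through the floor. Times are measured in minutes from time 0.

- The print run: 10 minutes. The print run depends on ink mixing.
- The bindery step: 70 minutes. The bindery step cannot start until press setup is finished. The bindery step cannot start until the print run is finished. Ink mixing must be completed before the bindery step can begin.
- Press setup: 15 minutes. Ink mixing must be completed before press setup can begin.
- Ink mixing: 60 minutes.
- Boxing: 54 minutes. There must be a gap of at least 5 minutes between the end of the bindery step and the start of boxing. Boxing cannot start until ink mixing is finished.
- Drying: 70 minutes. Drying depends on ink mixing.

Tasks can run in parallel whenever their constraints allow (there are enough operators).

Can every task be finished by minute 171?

No

Ink mixing can start immediately at minute 0; it finishes at minute 60.
Drying waits on ink mixing (finishes minute 60), so it starts at minute 60 and finishes at 60 + 70 = minute 130.
The print run waits on ink mixing (finishes minute 60), so it starts at minute 60 and finishes at 60 + 10 = minute 70.
After ink mixing (finishes minute 60), press setup can start at minute 60 and finishes at minute 75.
The bindery step cannot start until press setup (finishes minute 75); the print run (finishes minute 70); ink mixing (finishes minute 60). The controlling bound is minute 75, so the bindery step finishes at 75 + 70 = minute 145.
Boxing has to wait for the bindery step (finishes minute 145, plus 5-minute gap → minute 150); ink mixing (finishes minute 60). The latest of these is minute 150, so boxing runs minute 150 to 150 + 54 = minute 204.
The earliest everything can be done is minute 204, which is after the deadline of 171, so it is not possible.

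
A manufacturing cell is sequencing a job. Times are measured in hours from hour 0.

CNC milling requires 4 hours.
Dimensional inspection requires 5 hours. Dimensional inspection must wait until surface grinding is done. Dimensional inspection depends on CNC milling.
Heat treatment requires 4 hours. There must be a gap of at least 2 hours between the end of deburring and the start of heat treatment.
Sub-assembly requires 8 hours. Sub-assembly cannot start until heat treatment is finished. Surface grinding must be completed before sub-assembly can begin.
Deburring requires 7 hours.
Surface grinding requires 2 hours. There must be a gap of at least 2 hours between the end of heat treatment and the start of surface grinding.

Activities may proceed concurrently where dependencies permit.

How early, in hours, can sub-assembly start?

17

Deburring can start immediately at hour 0; it finishes at hour 7.
Heat treatment cannot begin until deburring (finishes hour 7, plus 2-hour gap → hour 9). It runs from hour 9 to 9 + 4 = hour 13.
Surface grinding waits on heat treatment (finishes hour 13, plus 2-hour gap → hour 15), so it starts at hour 15 and finishes at 15 + 2 = hour 17.
Sub-assembly waits on heat treatment (finishes hour 13); surface grinding (finishes hour 17). The latest of these is hour 17, which is the earliest sub-assembly can start.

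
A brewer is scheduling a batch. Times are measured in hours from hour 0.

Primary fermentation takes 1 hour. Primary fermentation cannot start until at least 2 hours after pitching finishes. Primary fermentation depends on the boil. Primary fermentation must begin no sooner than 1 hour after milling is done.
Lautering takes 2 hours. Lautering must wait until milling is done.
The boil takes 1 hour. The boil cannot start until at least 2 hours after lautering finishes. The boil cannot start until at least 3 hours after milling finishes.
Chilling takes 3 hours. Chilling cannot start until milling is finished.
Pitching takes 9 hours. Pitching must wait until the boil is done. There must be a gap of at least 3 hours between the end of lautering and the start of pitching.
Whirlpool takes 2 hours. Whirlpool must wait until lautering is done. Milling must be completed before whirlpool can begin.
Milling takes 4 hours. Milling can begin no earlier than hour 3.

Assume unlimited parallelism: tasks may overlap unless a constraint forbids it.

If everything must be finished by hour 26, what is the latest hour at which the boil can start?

Primary fermentation must finish by hour 26; it takes 1 hour, so it must start by 26 − 1 = hour 25.
Since primary fermentation (must start by hour 25, minus 2-hour gap → hour 23) depends on it, pitching must finish by hour 23. Backing off its 9-hour duration gives a latest start of hour 14.
The boil feeds pitching (must start by hour 14); primary fermentation (must start by hour 25). Taking the minimum, the boil must finish by hour 14 and start by 14 − 1 = hour 13.

13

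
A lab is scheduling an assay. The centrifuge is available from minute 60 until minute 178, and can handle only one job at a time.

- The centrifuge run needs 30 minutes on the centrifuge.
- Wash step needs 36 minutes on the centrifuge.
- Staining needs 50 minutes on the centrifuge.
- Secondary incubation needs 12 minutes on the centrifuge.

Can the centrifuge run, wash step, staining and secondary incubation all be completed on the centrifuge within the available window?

The centrifuge window is 178 − 60 = 118 minutes.
Running back to back, the jobs need 30 + 36 + 50 + 12 = 128 minutes on the centrifuge.
Since 128 > 118, they cannot all fit.

No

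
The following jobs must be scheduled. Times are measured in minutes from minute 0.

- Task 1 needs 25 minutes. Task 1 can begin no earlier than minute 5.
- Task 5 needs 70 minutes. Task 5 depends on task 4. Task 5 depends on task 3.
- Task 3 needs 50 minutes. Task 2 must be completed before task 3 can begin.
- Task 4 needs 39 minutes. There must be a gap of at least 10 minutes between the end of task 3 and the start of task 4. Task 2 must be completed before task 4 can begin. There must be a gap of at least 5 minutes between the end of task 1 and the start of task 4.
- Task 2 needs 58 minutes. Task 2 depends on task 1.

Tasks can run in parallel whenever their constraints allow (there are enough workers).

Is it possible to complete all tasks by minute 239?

No

After its own release at minute 5, task 1 can start at minute 5 and finishes at minute 30.
After task 1 (finishes minute 30), task 2 can start at minute 30 and finishes at minute 88.
Task 3 cannot begin until task 2 (finishes minute 88). It runs from minute 88 to 88 + 50 = minute 138.
Task 4 has to wait for task 3 (finishes minute 138, plus 10-minute gap → minute 148); task 2 (finishes minute 88); task 1 (finishes minute 30, plus 5-minute gap → minute 35). The latest of these is minute 148, so task 4 runs minute 148 to 148 + 39 = minute 187.
For task 5: task 4 (finishes minute 187); task 3 (finishes minute 138). Taking the maximum gives a start of minute 187, and it finishes at 187 + 70 = minute 257.
The earliest everything can be done is minute 257, which is after the deadline of 239, so it is not possible.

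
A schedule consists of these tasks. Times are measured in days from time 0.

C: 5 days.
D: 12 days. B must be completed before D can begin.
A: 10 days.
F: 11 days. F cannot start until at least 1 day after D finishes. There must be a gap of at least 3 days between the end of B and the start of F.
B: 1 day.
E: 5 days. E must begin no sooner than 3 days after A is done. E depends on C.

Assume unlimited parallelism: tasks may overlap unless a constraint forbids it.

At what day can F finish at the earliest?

B has no prerequisites, so it starts at day 0 and finishes at day 1.
After B (finishes day 1), D can start at day 1 and finishes at day 13.
F needs all of D (finishes day 13, plus 1-day gap → day 14); B (finishes day 1, plus 3-day gap → day 4). That puts its earliest start at day 14; it finishes at 14 + 11 = day 25.

25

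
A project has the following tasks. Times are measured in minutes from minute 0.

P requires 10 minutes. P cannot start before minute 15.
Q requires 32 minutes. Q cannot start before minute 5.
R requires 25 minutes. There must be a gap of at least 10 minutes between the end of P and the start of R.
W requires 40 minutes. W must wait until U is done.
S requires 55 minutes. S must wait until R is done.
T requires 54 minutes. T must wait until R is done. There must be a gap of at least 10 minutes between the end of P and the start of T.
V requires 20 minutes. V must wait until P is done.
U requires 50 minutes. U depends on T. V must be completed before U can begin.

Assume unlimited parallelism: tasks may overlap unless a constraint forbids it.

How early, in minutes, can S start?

P waits on its own release at minute 15, so it starts at minute 15 and finishes at 15 + 10 = minute 25.
R waits on P (finishes minute 25, plus 10-minute gap → minute 35), so it starts at minute 35 and finishes at 35 + 25 = minute 60.
S waits on R (finishes minute 60), so the earliest it can start is minute 60.

60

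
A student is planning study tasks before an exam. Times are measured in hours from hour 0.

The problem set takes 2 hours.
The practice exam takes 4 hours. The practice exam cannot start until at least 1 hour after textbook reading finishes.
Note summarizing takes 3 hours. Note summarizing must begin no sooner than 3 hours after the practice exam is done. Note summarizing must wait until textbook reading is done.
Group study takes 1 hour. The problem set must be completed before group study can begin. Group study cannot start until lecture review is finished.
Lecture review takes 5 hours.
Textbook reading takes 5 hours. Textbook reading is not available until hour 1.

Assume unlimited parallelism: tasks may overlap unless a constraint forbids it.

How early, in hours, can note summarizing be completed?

17

Textbook reading waits on its own release at hour 1, so it starts at hour 1 and finishes at 1 + 5 = hour 6.
The practice exam waits on textbook reading (finishes hour 6, plus 1-hour gap → hour 7), so it starts at hour 7 and finishes at 7 + 4 = hour 11.
For note summarizing: the practice exam (finishes hour 11, plus 3-hour gap → hour 14); textbook reading (finishes hour 6). Taking the maximum gives a start of hour 14, and it finishes at 14 + 3 = hour 17.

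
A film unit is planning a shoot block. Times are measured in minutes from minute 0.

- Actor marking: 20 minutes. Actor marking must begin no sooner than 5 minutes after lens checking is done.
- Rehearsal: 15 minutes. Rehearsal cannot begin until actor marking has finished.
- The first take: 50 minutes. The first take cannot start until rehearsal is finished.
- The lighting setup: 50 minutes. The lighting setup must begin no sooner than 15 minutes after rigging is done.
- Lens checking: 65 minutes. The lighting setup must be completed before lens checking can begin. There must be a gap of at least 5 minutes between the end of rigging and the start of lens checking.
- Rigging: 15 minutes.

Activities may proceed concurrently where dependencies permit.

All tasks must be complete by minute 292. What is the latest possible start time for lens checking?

137

The first take must finish by minute 292; it takes 50 minutes, so it must start by 292 − 50 = minute 242.
Since the first take (must start by minute 242) depends on it, rehearsal must finish by minute 242. Backing off its 15-minute duration gives a latest start of minute 227.
Since rehearsal (must start by minute 227) depends on it, actor marking must finish by minute 227. Backing off its 20-minute duration gives a latest start of minute 207.
Lens checking must finish before actor marking (must start by minute 207, minus 5-minute gap → minute 202). With a 65-minute duration, lens checking must start by 202 − 65 = minute 137.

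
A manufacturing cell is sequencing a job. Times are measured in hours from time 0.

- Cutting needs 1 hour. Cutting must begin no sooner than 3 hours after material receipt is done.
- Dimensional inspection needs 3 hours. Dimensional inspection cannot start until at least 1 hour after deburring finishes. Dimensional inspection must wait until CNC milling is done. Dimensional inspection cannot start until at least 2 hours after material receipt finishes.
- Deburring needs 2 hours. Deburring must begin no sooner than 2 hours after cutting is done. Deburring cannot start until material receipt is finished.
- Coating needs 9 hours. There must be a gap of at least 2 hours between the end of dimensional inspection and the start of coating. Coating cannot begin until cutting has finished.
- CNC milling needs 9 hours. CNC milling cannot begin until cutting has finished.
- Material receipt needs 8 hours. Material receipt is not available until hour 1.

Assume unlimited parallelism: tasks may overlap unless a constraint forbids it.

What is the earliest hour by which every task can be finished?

36

After its own release at hour 1, material receipt can start at hour 1 and finishes at hour 9.
After material receipt (finishes hour 9, plus 3-hour gap → hour 12), cutting can start at hour 12 and finishes at hour 13.
CNC milling waits on cutting (finishes hour 13), so it starts at hour 13 and finishes at 13 + 9 = hour 22.
Deburring needs all of cutting (finishes hour 13, plus 2-hour gap → hour 15); material receipt (finishes hour 9). That puts its earliest start at hour 15; it finishes at 15 + 2 = hour 17.
Dimensional inspection needs all of deburring (finishes hour 17, plus 1-hour gap → hour 18); CNC milling (finishes hour 22); material receipt (finishes hour 9, plus 2-hour gap → hour 11). That puts its earliest start at hour 22; it finishes at 22 + 3 = hour 25.
Coating needs all of dimensional inspection (finishes hour 25, plus 2-hour gap → hour 27); cutting (finishes hour 13). That puts its earliest start at hour 27; it finishes at 27 + 9 = hour 36.
All tasks are finished once the last one completes. Finish times: Material receipt at 9, Cutting at 13, Deburring at 17, CNC milling at 22, Dimensional inspection at 25, Coating at 36. The latest is hour 36.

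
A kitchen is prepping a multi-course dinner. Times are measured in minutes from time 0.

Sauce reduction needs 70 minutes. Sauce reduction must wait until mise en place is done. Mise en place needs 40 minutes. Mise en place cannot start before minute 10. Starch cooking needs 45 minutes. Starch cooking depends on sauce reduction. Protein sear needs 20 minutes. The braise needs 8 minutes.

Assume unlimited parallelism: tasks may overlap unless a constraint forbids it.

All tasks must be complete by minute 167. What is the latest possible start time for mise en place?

12

Nothing follows starch cooking; the deadline of minute 167 is its only limit. It must start by 167 − 45 = minute 122.
Sauce reduction feeds into starch cooking (must start by minute 122); so sauce reduction must finish by minute 122 and therefore start by minute 52.
Mise en place must finish before sauce reduction (must start by minute 52). With a 40-minute duration, mise en place must start by 52 − 40 = minute 12.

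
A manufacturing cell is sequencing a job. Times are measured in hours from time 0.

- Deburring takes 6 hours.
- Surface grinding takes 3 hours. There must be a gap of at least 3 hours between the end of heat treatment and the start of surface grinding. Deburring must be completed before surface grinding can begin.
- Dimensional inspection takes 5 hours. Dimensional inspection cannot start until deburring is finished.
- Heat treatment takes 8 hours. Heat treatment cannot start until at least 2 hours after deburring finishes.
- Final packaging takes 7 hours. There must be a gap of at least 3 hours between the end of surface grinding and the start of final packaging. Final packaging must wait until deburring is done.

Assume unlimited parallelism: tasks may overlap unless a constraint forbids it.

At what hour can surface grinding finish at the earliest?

Nothing blocks deburring, so it runs from hour 0 to hour 6.
Heat treatment cannot begin until deburring (finishes hour 6, plus 2-hour gap → hour 8). It runs from hour 8 to 8 + 8 = hour 16.
Surface grinding cannot start until heat treatment (finishes hour 16, plus 3-hour gap → hour 19); deburring (finishes hour 6). The controlling bound is hour 19, so surface grinding finishes at 19 + 3 = hour 22.

22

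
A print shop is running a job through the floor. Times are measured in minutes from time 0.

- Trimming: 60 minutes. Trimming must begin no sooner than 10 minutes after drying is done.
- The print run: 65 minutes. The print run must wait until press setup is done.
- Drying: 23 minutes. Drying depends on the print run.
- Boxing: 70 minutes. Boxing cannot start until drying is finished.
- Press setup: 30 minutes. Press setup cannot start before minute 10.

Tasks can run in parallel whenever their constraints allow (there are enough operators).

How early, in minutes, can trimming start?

After its own release at minute 10, press setup can start at minute 10 and finishes at minute 40.
The print run cannot begin until press setup (finishes minute 40). It runs from minute 40 to 40 + 65 = minute 105.
Drying waits on the print run (finishes minute 105), so it starts at minute 105 and finishes at 105 + 23 = minute 128.
Trimming waits on drying (finishes minute 128, plus 10-minute gap → minute 138), so the earliest it can start is minute 138.

138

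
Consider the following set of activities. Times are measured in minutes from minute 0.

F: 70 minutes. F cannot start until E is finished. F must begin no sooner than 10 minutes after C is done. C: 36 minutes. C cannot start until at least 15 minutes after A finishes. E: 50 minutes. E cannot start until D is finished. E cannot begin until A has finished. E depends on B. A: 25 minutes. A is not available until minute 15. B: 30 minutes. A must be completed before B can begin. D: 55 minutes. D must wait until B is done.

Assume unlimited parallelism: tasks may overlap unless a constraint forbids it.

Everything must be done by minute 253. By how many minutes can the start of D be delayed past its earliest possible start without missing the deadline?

After its own release at minute 15, A can start at minute 15 and finishes at minute 40.
B waits on A (finishes minute 40), so it starts at minute 40 and finishes at 40 + 30 = minute 70.
D cannot begin until B (finishes minute 70). It runs from minute 70 to 70 + 55 = minute 125.

Working backward from the deadline:
F has no dependents, so it just needs to finish by minute 253. Starting by 253 − 70 = minute 183 achieves that.
E must finish before F (must start by minute 183). With a 50-minute duration, E must start by 183 − 50 = minute 133.
D has to be done before E (must start by minute 133). That means finishing by minute 133, i.e. starting by 133 − 55 = minute 78.
So D can start as early as minute 70 and as late as minute 78, giving 78 − 70 = 8 minutes of slack.

8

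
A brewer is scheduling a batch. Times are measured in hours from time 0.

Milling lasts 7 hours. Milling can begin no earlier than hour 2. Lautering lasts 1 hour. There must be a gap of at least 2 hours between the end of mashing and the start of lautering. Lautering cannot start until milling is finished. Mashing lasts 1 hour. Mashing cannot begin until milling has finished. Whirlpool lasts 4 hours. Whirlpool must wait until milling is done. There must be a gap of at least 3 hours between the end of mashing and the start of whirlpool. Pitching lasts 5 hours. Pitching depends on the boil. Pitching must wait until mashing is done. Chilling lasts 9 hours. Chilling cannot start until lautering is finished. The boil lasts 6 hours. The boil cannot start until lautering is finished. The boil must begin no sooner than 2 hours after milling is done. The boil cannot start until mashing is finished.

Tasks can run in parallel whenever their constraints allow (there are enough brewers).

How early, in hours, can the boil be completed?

After its own release at hour 2, milling can start at hour 2 and finishes at hour 9.
Mashing waits on milling (finishes hour 9), so it starts at hour 9 and finishes at 9 + 1 = hour 10.
For lautering: mashing (finishes hour 10, plus 2-hour gap → hour 12); milling (finishes hour 9). Taking the maximum gives a start of hour 12, and it finishes at 12 + 1 = hour 13.
For the boil: lautering (finishes hour 13); milling (finishes hour 9, plus 2-hour gap → hour 11); mashing (finishes hour 10). Taking the maximum gives a start of hour 13, and it finishes at 13 + 6 = hour 19.

19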